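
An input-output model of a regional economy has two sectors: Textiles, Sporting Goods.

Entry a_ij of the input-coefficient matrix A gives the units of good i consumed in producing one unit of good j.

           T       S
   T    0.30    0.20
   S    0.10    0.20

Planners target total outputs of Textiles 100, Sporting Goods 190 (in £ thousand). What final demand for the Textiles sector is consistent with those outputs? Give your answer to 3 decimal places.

I − A =
  [   0.70    -0.20]
  [  -0.10     0.80]
d = (I − A) x:
  d_T = (+0.70)·100 + (-0.20)·190 = 32.000
  d_S = (-0.10)·100 + (+0.80)·190 = 142.000

d_T = 32.000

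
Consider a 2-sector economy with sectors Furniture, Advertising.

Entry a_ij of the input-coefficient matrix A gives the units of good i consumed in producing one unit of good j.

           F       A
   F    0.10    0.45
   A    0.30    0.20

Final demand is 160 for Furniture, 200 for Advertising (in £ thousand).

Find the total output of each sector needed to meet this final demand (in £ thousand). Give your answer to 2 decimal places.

x_F = 372.65, x_A = 389.74

I − A =
  [   0.90    -0.45]
  [  -0.30     0.80]
det(I−A) = (0.90)(0.80) − (-0.45)(-0.30) = 0.5850
adj(I−A) = [[0.80, 0.45], [0.30, 0.90]]
(I − A)⁻¹ = adj(I−A) / det(I−A) ≈
  [   1.3675     0.7692]
  [   0.5128     1.5385]
x = (I − A)⁻¹ d = adj(I−A)·d / det(I−A), with det(I−A) = 0.5850:
  x_F = (0.80·160 + 0.45·200) / 0.5850 = 218.00 / 0.5850 ≈ 372.65
  x_A = (0.30·160 + 0.90·200) / 0.5850 = 228.00 / 0.5850 ≈ 389.74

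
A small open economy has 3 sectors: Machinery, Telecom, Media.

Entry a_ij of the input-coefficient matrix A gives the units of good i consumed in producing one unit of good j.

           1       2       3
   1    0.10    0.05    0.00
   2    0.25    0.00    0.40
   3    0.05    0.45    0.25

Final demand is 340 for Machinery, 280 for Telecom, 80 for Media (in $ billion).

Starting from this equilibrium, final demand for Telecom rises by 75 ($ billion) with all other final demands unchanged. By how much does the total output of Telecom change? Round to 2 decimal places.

Δx_2 = 100.72

I − A =
  [   0.90    -0.05     0.00]
  [  -0.25     1.00    -0.40]
  [  -0.05    -0.45     0.75]
Cofactors of I−A, C_ij = (−1)^(i+j)·(minor ij) (rows/columns in the sector order above):
  C_11 = (1.00)(0.75) − (-0.40)(-0.45) = 0.5700
  C_12 = −[(-0.25)(0.75) − (-0.40)(-0.05)] = 0.2075
  C_13 = (-0.25)(-0.45) − (1.00)(-0.05) = 0.1625
  C_21 = −[(-0.05)(0.75) − (0.00)(-0.45)] = 0.0375
  C_22 = (0.90)(0.75) − (0.00)(-0.05) = 0.6750
  C_23 = −[(0.90)(-0.45) − (-0.05)(-0.05)] = 0.4075
  C_31 = (-0.05)(-0.40) − (0.00)(1.00) = 0.0200
  C_32 = −[(0.90)(-0.40) − (0.00)(-0.25)] = 0.3600
  C_33 = (0.90)(1.00) − (-0.05)(-0.25) = 0.8875
det(I−A) = Σ_j (I−A)_1j·C_1j = (0.90)(0.5700) + (-0.05)(0.2075) + (0.00)(0.1625) = 0.502625
adj(I−A) = Cᵀ =
  [ 0.5700   0.0375   0.0200]
  [ 0.2075   0.6750   0.3600]
  [ 0.1625   0.4075   0.8875]
(I − A)⁻¹ = adj(I−A) / det(I−A) ≈
  [   1.1340     0.0746     0.0398]
  [   0.4128     1.3429     0.7162]
  [   0.3233     0.8107     1.7657]
Δx = (I − A)⁻¹ Δd with Δd having +75 in the Telecom component and 0 elsewhere.
So Δx_2 = L_22 · (+75), where L_22 = adj(I−A)_22 / det(I−A) = 0.6750 / 0.502625.
Δx_2 = 0.6750 × (+75) / 0.502625 = 50.625 / 0.502625 ≈ 100.72.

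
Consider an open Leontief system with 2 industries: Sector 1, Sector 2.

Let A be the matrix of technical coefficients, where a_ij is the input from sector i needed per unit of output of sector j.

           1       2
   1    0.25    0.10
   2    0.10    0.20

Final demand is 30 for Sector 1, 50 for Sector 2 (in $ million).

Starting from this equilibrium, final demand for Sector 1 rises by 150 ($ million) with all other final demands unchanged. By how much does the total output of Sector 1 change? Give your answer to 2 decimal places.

Δx_1 = 203.39

I − A =
  [   0.75    -0.10]
  [  -0.10     0.80]
det(I−A) = (0.75)(0.80) − (-0.10)(-0.10) = 0.5900
adj(I−A) = [[0.80, 0.10], [0.10, 0.75]]
(I − A)⁻¹ = adj(I−A) / det(I−A) ≈
  [   1.3559     0.1695]
  [   0.1695     1.2712]
Δx = (I − A)⁻¹ Δd with Δd having +150 in the Sector 1 component and 0 elsewhere.
So Δx_1 = L_11 · (+150), where L_11 = adj(I−A)_11 / det(I−A) = 0.80 / 0.5900.
Δx_1 = 0.80 × (+150) / 0.5900 = 120.00 / 0.5900 ≈ 203.39.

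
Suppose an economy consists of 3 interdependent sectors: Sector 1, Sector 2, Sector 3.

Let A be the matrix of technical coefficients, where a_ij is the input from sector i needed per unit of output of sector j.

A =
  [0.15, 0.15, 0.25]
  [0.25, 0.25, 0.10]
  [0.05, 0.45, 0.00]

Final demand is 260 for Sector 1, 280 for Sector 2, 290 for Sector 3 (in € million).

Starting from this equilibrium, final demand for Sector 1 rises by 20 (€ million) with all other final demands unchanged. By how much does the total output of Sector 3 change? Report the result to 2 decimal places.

Δx_3 = 5.73

I − A =
  [   0.85    -0.15    -0.25]
  [  -0.25     0.75    -0.10]
  [  -0.05    -0.45     1.00]
Cofactors of I−A, C_ij = (−1)^(i+j)·(minor ij) (rows/columns in the sector order above):
  C_11 = (0.75)(1.00) − (-0.10)(-0.45) = 0.7050
  C_12 = −[(-0.25)(1.00) − (-0.10)(-0.05)] = 0.2550
  C_13 = (-0.25)(-0.45) − (0.75)(-0.05) = 0.1500
  C_21 = −[(-0.15)(1.00) − (-0.25)(-0.45)] = 0.2625
  C_22 = (0.85)(1.00) − (-0.25)(-0.05) = 0.8375
  C_23 = −[(0.85)(-0.45) − (-0.15)(-0.05)] = 0.3900
  C_31 = (-0.15)(-0.10) − (-0.25)(0.75) = 0.2025
  C_32 = −[(0.85)(-0.10) − (-0.25)(-0.25)] = 0.1475
  C_33 = (0.85)(0.75) − (-0.15)(-0.25) = 0.6000
det(I−A) = Σ_j (I−A)_1j·C_1j = (0.85)(0.7050) + (-0.15)(0.2550) + (-0.25)(0.1500) = 0.5235
adj(I−A) = Cᵀ =
  [ 0.7050   0.2625   0.2025]
  [ 0.2550   0.8375   0.1475]
  [ 0.1500   0.3900   0.6000]
(I − A)⁻¹ = adj(I−A) / det(I−A) ≈
  [   1.3467     0.5014     0.3868]
  [   0.4871     1.5998     0.2818]
  [   0.2865     0.7450     1.1461]
Δx = (I − A)⁻¹ Δd with Δd having +20 in the Sector 1 component and 0 elsewhere.
So Δx_3 = L_31 · (+20), where L_31 = adj(I−A)_31 / det(I−A) = 0.1500 / 0.5235.
Δx_3 = 0.1500 × (+20) / 0.5235 = 3.00 / 0.5235 ≈ 5.73.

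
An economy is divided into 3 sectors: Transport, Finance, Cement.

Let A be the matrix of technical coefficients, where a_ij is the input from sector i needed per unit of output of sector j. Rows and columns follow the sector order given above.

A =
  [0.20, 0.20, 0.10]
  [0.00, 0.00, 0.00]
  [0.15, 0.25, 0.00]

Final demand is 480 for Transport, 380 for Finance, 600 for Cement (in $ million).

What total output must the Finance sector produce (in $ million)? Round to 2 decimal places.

x_F = 380.00

I − A =
  [   0.80    -0.20    -0.10]
  [   0.00     1.00     0.00]
  [  -0.15    -0.25     1.00]
Cofactors of I−A, C_ij = (−1)^(i+j)·(minor ij) (rows/columns in the sector order above):
  C_11 = (1.00)(1.00) − (0.00)(-0.25) = 1.0000
  C_12 = −[(0.00)(1.00) − (0.00)(-0.15)] = 0.0000
  C_13 = (0.00)(-0.25) − (1.00)(-0.15) = 0.1500
  C_21 = −[(-0.20)(1.00) − (-0.10)(-0.25)] = 0.2250
  C_22 = (0.80)(1.00) − (-0.10)(-0.15) = 0.7850
  C_23 = −[(0.80)(-0.25) − (-0.20)(-0.15)] = 0.2300
  C_31 = (-0.20)(0.00) − (-0.10)(1.00) = 0.1000
  C_32 = −[(0.80)(0.00) − (-0.10)(0.00)] = 0.0000
  C_33 = (0.80)(1.00) − (-0.20)(0.00) = 0.8000
det(I−A) = Σ_j (I−A)_1j·C_1j = (0.80)(1.0000) + (-0.20)(0.0000) + (-0.10)(0.1500) = 0.7850
adj(I−A) = Cᵀ =
  [ 1.0000   0.2250   0.1000]
  [ 0.0000   0.7850   0.0000]
  [ 0.1500   0.2300   0.8000]
(I − A)⁻¹ = adj(I−A) / det(I−A) ≈
  [   1.2739     0.2866     0.1274]
  [   0.0000     1.0000     0.0000]
  [   0.1911     0.2930     1.0191]
x = (I − A)⁻¹ d = adj(I−A)·d / det(I−A), with det(I−A) = 0.7850:
  x_T = (1.0000·480 + 0.2250·380 + 0.1000·600) / 0.7850 = 625.50 / 0.7850 ≈ 796.82
  x_F = (0.0000·480 + 0.7850·380 + 0.0000·600) / 0.7850 = 298.30 / 0.7850 = 380.00
  x_C = (0.1500·480 + 0.2300·380 + 0.8000·600) / 0.7850 = 639.40 / 0.7850 ≈ 814.52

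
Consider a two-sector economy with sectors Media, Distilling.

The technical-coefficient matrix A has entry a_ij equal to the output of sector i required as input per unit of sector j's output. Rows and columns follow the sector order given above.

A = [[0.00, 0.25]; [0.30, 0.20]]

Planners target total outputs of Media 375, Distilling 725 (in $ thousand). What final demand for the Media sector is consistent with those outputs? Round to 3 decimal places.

I − A =
  [   1.00    -0.25]
  [  -0.30     0.80]
d = (I − A) x:
  d_1 = (+1.00)·375 + (-0.25)·725 = 193.750
  d_2 = (-0.30)·375 + (+0.80)·725 = 467.500

d_1 = 193.750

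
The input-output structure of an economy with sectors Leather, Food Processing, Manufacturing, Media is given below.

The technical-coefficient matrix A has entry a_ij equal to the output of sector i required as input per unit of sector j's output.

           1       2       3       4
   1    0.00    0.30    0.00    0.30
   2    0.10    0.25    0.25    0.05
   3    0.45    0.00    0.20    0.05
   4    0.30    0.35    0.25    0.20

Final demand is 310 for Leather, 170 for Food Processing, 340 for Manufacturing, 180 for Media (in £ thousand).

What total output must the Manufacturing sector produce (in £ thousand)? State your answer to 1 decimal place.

x_3 = 1009.0

I − A =
  [   1.00    -0.30     0.00    -0.30]
  [  -0.10     0.75    -0.25    -0.05]
  [  -0.45     0.00     0.80    -0.05]
  [  -0.30    -0.35    -0.25     0.80]
Compute the cofactors C_ij = (−1)^(i+j)·(3×3 minor ij) of I−A; the adjugate is their transpose:
adj(I−A) = Cᵀ =
  [ 0.452250   0.272250   0.146250   0.195750]
  [ 0.174125   0.521750   0.197500   0.110250]
  [ 0.275125   0.177250   0.476000   0.144000]
  [ 0.331750   0.385750   0.290000   0.542250]
det(I−A) = Σ_j (I−A)_1j·C_1j = (1.00)(0.452250) + (-0.30)(0.174125) + (0.00)(0.275125) + (-0.30)(0.331750) = 0.3004875
(I − A)⁻¹ = adj(I−A) / det(I−A) ≈
  [   1.5051     0.9060     0.4867     0.6514]
  [   0.5795     1.7363     0.6573     0.3669]
  [   0.9156     0.5899     1.5841     0.4792]
  [   1.1040     1.2837     0.9651     1.8046]
x = (I − A)⁻¹ d = adj(I−A)·d / det(I−A), with det(I−A) = 0.3004875:
  x_1 = (0.452250·310 + 0.272250·170 + 0.146250·340 + 0.195750·180) / 0.3004875 = 271.44 / 0.3004875 ≈ 903.3
  x_2 = (0.174125·310 + 0.521750·170 + 0.197500·340 + 0.110250·180) / 0.3004875 = 229.67125 / 0.3004875 ≈ 764.3
  x_3 = (0.275125·310 + 0.177250·170 + 0.476000·340 + 0.144000·180) / 0.3004875 = 303.18125 / 0.3004875 ≈ 1009.0
  x_4 = (0.331750·310 + 0.385750·170 + 0.290000·340 + 0.542250·180) / 0.3004875 = 364.625 / 0.3004875 ≈ 1213.4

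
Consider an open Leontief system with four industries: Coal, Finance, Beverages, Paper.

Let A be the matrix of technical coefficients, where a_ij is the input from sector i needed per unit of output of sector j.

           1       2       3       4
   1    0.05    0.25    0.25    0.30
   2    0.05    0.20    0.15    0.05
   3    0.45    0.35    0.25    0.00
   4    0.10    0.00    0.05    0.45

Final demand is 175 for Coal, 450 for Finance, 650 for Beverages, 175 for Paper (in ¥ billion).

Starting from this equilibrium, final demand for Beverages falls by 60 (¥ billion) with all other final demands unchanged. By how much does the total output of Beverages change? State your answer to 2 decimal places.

I − A =
  [   0.95    -0.25    -0.25    -0.30]
  [  -0.05     0.80    -0.15    -0.05]
  [  -0.45    -0.35     0.75     0.00]
  [  -0.10     0.00    -0.05     0.55]
Compute the cofactors C_ij = (−1)^(i+j)·(3×3 minor ij) of I−A; the adjugate is their transpose:
adj(I−A) = Cᵀ =
  [ 0.300250   0.156500   0.143250   0.178000]
  [ 0.062625   0.300750   0.085125   0.061500]
  [ 0.209375   0.234250   0.385875   0.135500]
  [ 0.073625   0.049750   0.061125   0.399500]
det(I−A) = Σ_j (I−A)_1j·C_1j = (0.95)(0.300250) + (-0.25)(0.062625) + (-0.25)(0.209375) + (-0.30)(0.073625) = 0.19515
(I − A)⁻¹ = adj(I−A) / det(I−A) ≈
  [   1.5386     0.8019     0.7341     0.9121]
  [   0.3209     1.5411     0.4362     0.3151]
  [   1.0729     1.2004     1.9773     0.6943]
  [   0.3773     0.2549     0.3132     2.0471]
Δx = (I − A)⁻¹ Δd with Δd having -60 in the Beverages component and 0 elsewhere.
So Δx_3 = L_33 · (-60), where L_33 = adj(I−A)_33 / det(I−A) = 0.385875 / 0.19515.
Δx_3 = 0.385875 × (-60) / 0.19515 = -23.1525 / 0.19515 ≈ -118.64.

Δx_3 = -118.64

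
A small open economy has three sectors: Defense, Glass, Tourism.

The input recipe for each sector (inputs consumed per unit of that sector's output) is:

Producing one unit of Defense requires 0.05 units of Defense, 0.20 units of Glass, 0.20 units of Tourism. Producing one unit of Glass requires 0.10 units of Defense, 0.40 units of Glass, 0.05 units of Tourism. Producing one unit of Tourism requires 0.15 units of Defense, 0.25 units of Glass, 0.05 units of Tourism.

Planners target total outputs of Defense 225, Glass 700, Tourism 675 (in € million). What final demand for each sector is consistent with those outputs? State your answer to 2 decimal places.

I − A =
  [   0.95    -0.10    -0.15]
  [  -0.20     0.60    -0.25]
  [  -0.20    -0.05     0.95]
d = (I − A) x:
  d_D = (+0.95)·225 + (-0.10)·700 + (-0.15)·675 = 42.50
  d_G = (-0.20)·225 + (+0.60)·700 + (-0.25)·675 = 206.25
  d_T = (-0.20)·225 + (-0.05)·700 + (+0.95)·675 = 561.25

d_D = 42.50, d_G = 206.25, d_T = 561.25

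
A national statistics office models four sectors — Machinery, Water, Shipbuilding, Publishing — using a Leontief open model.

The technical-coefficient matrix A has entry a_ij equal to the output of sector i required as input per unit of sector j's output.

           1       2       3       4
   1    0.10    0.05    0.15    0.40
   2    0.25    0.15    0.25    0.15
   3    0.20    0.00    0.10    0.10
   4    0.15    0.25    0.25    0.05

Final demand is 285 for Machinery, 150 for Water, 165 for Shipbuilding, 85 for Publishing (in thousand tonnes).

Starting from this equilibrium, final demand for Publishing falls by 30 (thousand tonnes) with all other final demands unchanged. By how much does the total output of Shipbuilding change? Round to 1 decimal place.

Δx_3 = -9.3

I − A =
  [   0.90    -0.05    -0.15    -0.40]
  [  -0.25     0.85    -0.25    -0.15]
  [  -0.20     0.00     0.90    -0.10]
  [  -0.15    -0.25    -0.25     0.95]
Compute the cofactors C_ij = (−1)^(i+j)·(3×3 minor ij) of I−A; the adjugate is their transpose:
adj(I−A) = Cᵀ =
  [ 0.66550   0.13525   0.23925   0.32675]
  [ 0.28650   0.64225   0.29650   0.25325]
  [ 0.17300   0.05275   0.60400   0.14475]
  [ 0.22600   0.20425   0.27475   0.64925]
det(I−A) = Σ_j (I−A)_1j·C_1j = (0.90)(0.66550) + (-0.05)(0.28650) + (-0.15)(0.17300) + (-0.40)(0.22600) = 0.468275
(I − A)⁻¹ = adj(I−A) / det(I−A) ≈
  [   1.4212     0.2888     0.5109     0.6978]
  [   0.6118     1.3715     0.6332     0.5408]
  [   0.3694     0.1126     1.2898     0.3091]
  [   0.4826     0.4362     0.5867     1.3865]
Δx = (I − A)⁻¹ Δd with Δd having -30 in the Publishing component and 0 elsewhere.
So Δx_3 = L_34 · (-30), where L_34 = adj(I−A)_34 / det(I−A) = 0.14475 / 0.468275.
Δx_3 = 0.14475 × (-30) / 0.468275 = -4.3425 / 0.468275 ≈ -9.3.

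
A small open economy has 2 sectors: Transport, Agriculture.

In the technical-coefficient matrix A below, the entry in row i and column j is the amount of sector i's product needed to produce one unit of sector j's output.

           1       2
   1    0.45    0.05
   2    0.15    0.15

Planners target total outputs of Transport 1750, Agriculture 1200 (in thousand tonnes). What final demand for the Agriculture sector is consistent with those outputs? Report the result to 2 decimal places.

I − A =
  [   0.55    -0.05]
  [  -0.15     0.85]
d = (I − A) x:
  d_1 = (+0.55)·1750 + (-0.05)·1200 = 902.50
  d_2 = (-0.15)·1750 + (+0.85)·1200 = 757.50

d_2 = 757.50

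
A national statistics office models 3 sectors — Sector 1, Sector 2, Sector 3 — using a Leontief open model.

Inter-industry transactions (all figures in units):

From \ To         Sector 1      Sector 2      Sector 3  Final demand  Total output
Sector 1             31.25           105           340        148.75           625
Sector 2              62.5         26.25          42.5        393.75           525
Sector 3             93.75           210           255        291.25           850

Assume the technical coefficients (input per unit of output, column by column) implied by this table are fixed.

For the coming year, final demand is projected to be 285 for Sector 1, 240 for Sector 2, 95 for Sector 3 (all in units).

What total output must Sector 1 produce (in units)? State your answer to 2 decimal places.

Technical coefficients a_ij = z_ij / X_j:
  a_11 = 31.25/625 = 0.05, a_21 = 62.5/625 = 0.10, a_31 = 93.75/625 = 0.15
  a_12 = 105/525 = 0.20, a_22 = 26.25/525 = 0.05, a_32 = 210/525 = 0.40
  a_13 = 340/850 = 0.40, a_23 = 42.5/850 = 0.05, a_33 = 255/850 = 0.30
I − A =
  [   0.95    -0.20    -0.40]
  [  -0.10     0.95    -0.05]
  [  -0.15    -0.40     0.70]
Cofactors of I−A, C_ij = (−1)^(i+j)·(minor ij) (rows/columns in the sector order above):
  C_11 = (0.95)(0.70) − (-0.05)(-0.40) = 0.6450
  C_12 = −[(-0.10)(0.70) − (-0.05)(-0.15)] = 0.0775
  C_13 = (-0.10)(-0.40) − (0.95)(-0.15) = 0.1825
  C_21 = −[(-0.20)(0.70) − (-0.40)(-0.40)] = 0.3000
  C_22 = (0.95)(0.70) − (-0.40)(-0.15) = 0.6050
  C_23 = −[(0.95)(-0.40) − (-0.20)(-0.15)] = 0.4100
  C_31 = (-0.20)(-0.05) − (-0.40)(0.95) = 0.3900
  C_32 = −[(0.95)(-0.05) − (-0.40)(-0.10)] = 0.0875
  C_33 = (0.95)(0.95) − (-0.20)(-0.10) = 0.8825
det(I−A) = Σ_j (I−A)_1j·C_1j = (0.95)(0.6450) + (-0.20)(0.0775) + (-0.40)(0.1825) = 0.52425
adj(I−A) = Cᵀ =
  [ 0.6450   0.3000   0.3900]
  [ 0.0775   0.6050   0.0875]
  [ 0.1825   0.4100   0.8825]
(I − A)⁻¹ = adj(I−A) / det(I−A) ≈
  [   1.2303     0.5722     0.7439]
  [   0.1478     1.1540     0.1669]
  [   0.3481     0.7821     1.6834]
x = (I − A)⁻¹ d = adj(I−A)·d / det(I−A), with det(I−A) = 0.52425:
  x_1 = (0.6450·285 + 0.3000·240 + 0.3900·95) / 0.52425 = 292.875 / 0.52425 ≈ 558.66
  x_2 = (0.0775·285 + 0.6050·240 + 0.0875·95) / 0.52425 = 175.60 / 0.52425 ≈ 334.95
  x_3 = (0.1825·285 + 0.4100·240 + 0.8825·95) / 0.52425 = 234.25 / 0.52425 ≈ 446.83

x_1 = 558.66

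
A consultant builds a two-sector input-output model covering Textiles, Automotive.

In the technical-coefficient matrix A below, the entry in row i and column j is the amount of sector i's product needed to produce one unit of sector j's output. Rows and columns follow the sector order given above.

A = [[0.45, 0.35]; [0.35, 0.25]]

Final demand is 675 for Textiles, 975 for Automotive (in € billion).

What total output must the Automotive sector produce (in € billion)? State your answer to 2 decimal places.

x_2 = 2663.79

I − A =
  [   0.55    -0.35]
  [  -0.35     0.75]
det(I−A) = (0.55)(0.75) − (-0.35)(-0.35) = 0.2900
adj(I−A) = [[0.75, 0.35], [0.35, 0.55]]
(I − A)⁻¹ = adj(I−A) / det(I−A) ≈
  [   2.5862     1.2069]
  [   1.2069     1.8966]
x = (I − A)⁻¹ d = adj(I−A)·d / det(I−A), with det(I−A) = 0.2900:
  x_1 = (0.75·675 + 0.35·975) / 0.2900 = 847.50 / 0.2900 ≈ 2922.41
  x_2 = (0.35·675 + 0.55·975) / 0.2900 = 772.50 / 0.2900 ≈ 2663.79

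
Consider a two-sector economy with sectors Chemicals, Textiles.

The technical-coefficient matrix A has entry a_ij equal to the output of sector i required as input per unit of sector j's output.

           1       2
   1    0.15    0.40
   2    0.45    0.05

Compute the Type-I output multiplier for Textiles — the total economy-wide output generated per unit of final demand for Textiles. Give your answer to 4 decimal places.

m_2 = 1.9920

I − A =
  [   0.85    -0.40]
  [  -0.45     0.95]
det(I−A) = (0.85)(0.95) − (-0.40)(-0.45) = 0.6275
adj(I−A) = [[0.95, 0.40], [0.45, 0.85]]
(I − A)⁻¹ = adj(I−A) / det(I−A) ≈
  [   1.51394     0.63745]
  [   0.71713     1.35458]
The output multiplier for sector j is the column-j sum of the Leontief inverse (I − A)⁻¹ = adj(I−A) / det(I−A).
Column 2 of adj(I−A): (0.40, 0.85); det(I−A) = 0.6275.
m_2 = (0.40 + 0.85) / 0.6275 = 1.25 / 0.6275 ≈ 1.9920.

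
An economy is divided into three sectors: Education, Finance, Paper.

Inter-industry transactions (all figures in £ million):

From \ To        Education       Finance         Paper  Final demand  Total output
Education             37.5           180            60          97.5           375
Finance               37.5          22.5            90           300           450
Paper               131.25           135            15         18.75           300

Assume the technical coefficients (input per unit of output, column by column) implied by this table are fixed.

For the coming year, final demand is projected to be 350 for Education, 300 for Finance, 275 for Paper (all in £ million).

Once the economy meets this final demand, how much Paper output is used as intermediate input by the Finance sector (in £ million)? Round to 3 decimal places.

Technical coefficients a_ij = z_ij / X_j:
  a_11 = 37.5/375 = 0.10, a_21 = 37.5/375 = 0.10, a_31 = 131.25/375 = 0.35
  a_12 = 180/450 = 0.40, a_22 = 22.5/450 = 0.05, a_32 = 135/450 = 0.30
  a_13 = 60/300 = 0.20, a_23 = 90/300 = 0.30, a_33 = 15/300 = 0.05
I − A =
  [   0.90    -0.40    -0.20]
  [  -0.10     0.95    -0.30]
  [  -0.35    -0.30     0.95]
Cofactors of I−A, C_ij = (−1)^(i+j)·(minor ij) (rows/columns in the sector order above):
  C_11 = (0.95)(0.95) − (-0.30)(-0.30) = 0.8125
  C_12 = −[(-0.10)(0.95) − (-0.30)(-0.35)] = 0.2000
  C_13 = (-0.10)(-0.30) − (0.95)(-0.35) = 0.3625
  C_21 = −[(-0.40)(0.95) − (-0.20)(-0.30)] = 0.4400
  C_22 = (0.90)(0.95) − (-0.20)(-0.35) = 0.7850
  C_23 = −[(0.90)(-0.30) − (-0.40)(-0.35)] = 0.4100
  C_31 = (-0.40)(-0.30) − (-0.20)(0.95) = 0.3100
  C_32 = −[(0.90)(-0.30) − (-0.20)(-0.10)] = 0.2900
  C_33 = (0.90)(0.95) − (-0.40)(-0.10) = 0.8150
det(I−A) = Σ_j (I−A)_1j·C_1j = (0.90)(0.8125) + (-0.40)(0.2000) + (-0.20)(0.3625) = 0.57875
adj(I−A) = Cᵀ =
  [ 0.8125   0.4400   0.3100]
  [ 0.2000   0.7850   0.2900]
  [ 0.3625   0.4100   0.8150]
(I − A)⁻¹ = adj(I−A) / det(I−A) ≈
  [   1.4039     0.7603     0.5356]
  [   0.3456     1.3564     0.5011]
  [   0.6263     0.7084     1.4082]
First solve x = (I − A)⁻¹ d = adj(I−A)·d / det(I−A); in particular x_2 = (0.2000·350 + 0.7850·300 + 0.2900·275) / 0.57875 = 385.25 / 0.57875 ≈ 665.65875.
Intermediate flow from 3 to 2: z_32 = a_32 · x_2 = 0.30 × 385.25 / 0.57875 = 115.575 / 0.57875 ≈ 199.698.

z_32 = 199.698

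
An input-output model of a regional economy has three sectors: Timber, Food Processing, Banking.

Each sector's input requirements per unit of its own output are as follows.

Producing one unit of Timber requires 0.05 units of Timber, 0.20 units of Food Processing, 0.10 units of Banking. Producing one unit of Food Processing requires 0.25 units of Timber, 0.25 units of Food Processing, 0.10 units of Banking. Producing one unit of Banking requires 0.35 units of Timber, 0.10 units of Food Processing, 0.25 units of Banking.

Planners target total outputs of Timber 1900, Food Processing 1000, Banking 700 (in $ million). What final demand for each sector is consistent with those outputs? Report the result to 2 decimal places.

d_1 = 1310.00, d_2 = 300.00, d_3 = 235.00

I − A =
  [   0.95    -0.25    -0.35]
  [  -0.20     0.75    -0.10]
  [  -0.10    -0.10     0.75]
d = (I − A) x:
  d_1 = (+0.95)·1900 + (-0.25)·1000 + (-0.35)·700 = 1310.00
  d_2 = (-0.20)·1900 + (+0.75)·1000 + (-0.10)·700 = 300.00
  d_3 = (-0.10)·1900 + (-0.10)·1000 + (+0.75)·700 = 235.00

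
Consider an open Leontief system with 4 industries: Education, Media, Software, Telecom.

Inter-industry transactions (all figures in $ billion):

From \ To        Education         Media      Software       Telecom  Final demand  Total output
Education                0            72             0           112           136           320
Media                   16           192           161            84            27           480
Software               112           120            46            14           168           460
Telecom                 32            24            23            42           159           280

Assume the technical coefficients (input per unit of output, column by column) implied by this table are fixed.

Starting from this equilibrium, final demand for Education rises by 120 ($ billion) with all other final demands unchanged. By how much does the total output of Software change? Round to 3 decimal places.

Δx_3 = 74.649

Technical coefficients a_ij = z_ij / X_j:
  a_11 = 0/320 = 0.00, a_21 = 16/320 = 0.05, a_31 = 112/320 = 0.35, a_41 = 32/320 = 0.10
  a_12 = 72/480 = 0.15, a_22 = 192/480 = 0.40, a_32 = 120/480 = 0.25, a_42 = 24/480 = 0.05
  a_13 = 0/460 = 0.00, a_23 = 161/460 = 0.35, a_33 = 46/460 = 0.10, a_43 = 23/460 = 0.05
  a_14 = 112/280 = 0.40, a_24 = 84/280 = 0.30, a_34 = 14/280 = 0.05, a_44 = 42/280 = 0.15
I − A =
  [   1.00    -0.15     0.00    -0.40]
  [  -0.05     0.60    -0.35    -0.30]
  [  -0.35    -0.25     0.90    -0.05]
  [  -0.10    -0.05    -0.05     0.85]
Compute the cofactors C_ij = (−1)^(i+j)·(3×3 minor ij) of I−A; the adjugate is their transpose:
adj(I−A) = Cᵀ =
  [ 0.365000   0.137375   0.065875   0.224125]
  [ 0.176250   0.719500   0.299500   0.354500]
  [ 0.194500   0.257375   0.459125   0.209375]
  [ 0.064750   0.073625   0.052375   0.427375]
det(I−A) = Σ_j (I−A)_1j·C_1j = (1.00)(0.365000) + (-0.15)(0.176250) + (0.00)(0.194500) + (-0.40)(0.064750) = 0.3126625
(I − A)⁻¹ = adj(I−A) / det(I−A) ≈
  [   1.1674     0.4394     0.2107     0.7168]
  [   0.5637     2.3012     0.9579     1.1338]
  [   0.6221     0.8232     1.4684     0.6697]
  [   0.2071     0.2355     0.1675     1.3669]
Δx = (I − A)⁻¹ Δd with Δd having +120 in the Education component and 0 elsewhere.
So Δx_3 = L_31 · (+120), where L_31 = adj(I−A)_31 / det(I−A) = 0.194500 / 0.3126625.
Δx_3 = 0.194500 × (+120) / 0.3126625 = 23.34 / 0.3126625 ≈ 74.649.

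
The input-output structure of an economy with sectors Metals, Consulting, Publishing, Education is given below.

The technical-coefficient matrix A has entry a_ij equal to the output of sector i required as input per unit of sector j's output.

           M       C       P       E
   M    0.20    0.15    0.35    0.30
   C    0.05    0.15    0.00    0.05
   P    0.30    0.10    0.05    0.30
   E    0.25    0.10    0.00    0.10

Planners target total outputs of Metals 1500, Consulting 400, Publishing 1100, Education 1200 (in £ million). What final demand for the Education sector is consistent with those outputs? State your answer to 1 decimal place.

I − A =
  [   0.80    -0.15    -0.35    -0.30]
  [  -0.05     0.85     0.00    -0.05]
  [  -0.30    -0.10     0.95    -0.30]
  [  -0.25    -0.10     0.00     0.90]
d = (I − A) x:
  d_M = (+0.80)·1500 + (-0.15)·400 + (-0.35)·1100 + (-0.30)·1200 = 395.0
  d_C = (-0.05)·1500 + (+0.85)·400 + (+0.00)·1100 + (-0.05)·1200 = 205.0
  d_P = (-0.30)·1500 + (-0.10)·400 + (+0.95)·1100 + (-0.30)·1200 = 195.0
  d_E = (-0.25)·1500 + (-0.10)·400 + (+0.00)·1100 + (+0.90)·1200 = 665.0

d_E = 665.0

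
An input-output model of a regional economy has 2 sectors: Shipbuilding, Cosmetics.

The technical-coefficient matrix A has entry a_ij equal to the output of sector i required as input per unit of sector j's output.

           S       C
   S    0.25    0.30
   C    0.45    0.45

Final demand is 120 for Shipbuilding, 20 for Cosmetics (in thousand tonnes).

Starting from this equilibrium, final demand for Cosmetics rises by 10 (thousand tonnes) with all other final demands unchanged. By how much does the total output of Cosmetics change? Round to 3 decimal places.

I − A =
  [   0.75    -0.30]
  [  -0.45     0.55]
det(I−A) = (0.75)(0.55) − (-0.30)(-0.45) = 0.2775
adj(I−A) = [[0.55, 0.30], [0.45, 0.75]]
(I − A)⁻¹ = adj(I−A) / det(I−A) ≈
  [   1.9820     1.0811]
  [   1.6216     2.7027]
Δx = (I − A)⁻¹ Δd with Δd having +10 in the Cosmetics component and 0 elsewhere.
So Δx_C = L_CC · (+10), where L_CC = adj(I−A)_CC / det(I−A) = 0.75 / 0.2775.
Δx_C = 0.75 × (+10) / 0.2775 = 7.50 / 0.2775 ≈ 27.027.

Δx_C = 27.027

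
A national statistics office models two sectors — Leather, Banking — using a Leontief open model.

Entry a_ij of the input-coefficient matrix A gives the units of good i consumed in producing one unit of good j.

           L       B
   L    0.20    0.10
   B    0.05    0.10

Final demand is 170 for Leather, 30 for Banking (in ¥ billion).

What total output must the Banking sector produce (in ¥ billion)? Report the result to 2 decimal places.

I − A =
  [   0.80    -0.10]
  [  -0.05     0.90]
det(I−A) = (0.80)(0.90) − (-0.10)(-0.05) = 0.7150
adj(I−A) = [[0.90, 0.10], [0.05, 0.80]]
(I − A)⁻¹ = adj(I−A) / det(I−A) ≈
  [   1.2587     0.1399]
  [   0.0699     1.1189]
x = (I − A)⁻¹ d = adj(I−A)·d / det(I−A), with det(I−A) = 0.7150:
  x_L = (0.90·170 + 0.10·30) / 0.7150 = 156.00 / 0.7150 ≈ 218.18
  x_B = (0.05·170 + 0.80·30) / 0.7150 = 32.50 / 0.7150 ≈ 45.45

x_B = 45.45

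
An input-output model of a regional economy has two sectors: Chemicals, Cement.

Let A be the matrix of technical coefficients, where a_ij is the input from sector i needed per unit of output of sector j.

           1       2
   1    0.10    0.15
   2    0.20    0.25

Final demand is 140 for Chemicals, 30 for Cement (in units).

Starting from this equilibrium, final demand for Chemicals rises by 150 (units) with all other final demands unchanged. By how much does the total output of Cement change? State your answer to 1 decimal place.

Δx_2 = 46.5

I − A =
  [   0.90    -0.15]
  [  -0.20     0.75]
det(I−A) = (0.90)(0.75) − (-0.15)(-0.20) = 0.6450
adj(I−A) = [[0.75, 0.15], [0.20, 0.90]]
(I − A)⁻¹ = adj(I−A) / det(I−A) ≈
  [   1.1628     0.2326]
  [   0.3101     1.3953]
Δx = (I − A)⁻¹ Δd with Δd having +150 in the Chemicals component and 0 elsewhere.
So Δx_2 = L_21 · (+150), where L_21 = adj(I−A)_21 / det(I−A) = 0.20 / 0.6450.
Δx_2 = 0.20 × (+150) / 0.6450 = 30.00 / 0.6450 ≈ 46.5.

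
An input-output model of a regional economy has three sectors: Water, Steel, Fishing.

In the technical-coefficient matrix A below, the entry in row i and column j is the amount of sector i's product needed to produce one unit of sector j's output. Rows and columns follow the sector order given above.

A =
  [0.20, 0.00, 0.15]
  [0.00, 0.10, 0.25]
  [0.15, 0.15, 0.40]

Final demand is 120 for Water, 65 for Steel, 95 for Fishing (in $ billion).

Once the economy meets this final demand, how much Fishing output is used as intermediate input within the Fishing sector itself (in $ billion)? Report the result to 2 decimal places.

I − A =
  [   0.80     0.00    -0.15]
  [   0.00     0.90    -0.25]
  [  -0.15    -0.15     0.60]
Cofactors of I−A, C_ij = (−1)^(i+j)·(minor ij) (rows/columns in the sector order above):
  C_11 = (0.90)(0.60) − (-0.25)(-0.15) = 0.5025
  C_12 = −[(0.00)(0.60) − (-0.25)(-0.15)] = 0.0375
  C_13 = (0.00)(-0.15) − (0.90)(-0.15) = 0.1350
  C_21 = −[(0.00)(0.60) − (-0.15)(-0.15)] = 0.0225
  C_22 = (0.80)(0.60) − (-0.15)(-0.15) = 0.4575
  C_23 = −[(0.80)(-0.15) − (0.00)(-0.15)] = 0.1200
  C_31 = (0.00)(-0.25) − (-0.15)(0.90) = 0.1350
  C_32 = −[(0.80)(-0.25) − (-0.15)(0.00)] = 0.2000
  C_33 = (0.80)(0.90) − (0.00)(0.00) = 0.7200
det(I−A) = Σ_j (I−A)_1j·C_1j = (0.80)(0.5025) + (0.00)(0.0375) + (-0.15)(0.1350) = 0.38175
adj(I−A) = Cᵀ =
  [ 0.5025   0.0225   0.1350]
  [ 0.0375   0.4575   0.2000]
  [ 0.1350   0.1200   0.7200]
(I − A)⁻¹ = adj(I−A) / det(I−A) ≈
  [   1.3163     0.0589     0.3536]
  [   0.0982     1.1984     0.5239]
  [   0.3536     0.3143     1.8861]
First solve x = (I − A)⁻¹ d = adj(I−A)·d / det(I−A); in particular x_3 = (0.1350·120 + 0.1200·65 + 0.7200·95) / 0.38175 = 92.40 / 0.38175 ≈ 242.0432.
Intermediate flow from 3 to 3: z_33 = a_33 · x_3 = 0.40 × 92.40 / 0.38175 = 36.96 / 0.38175 ≈ 96.82.

z_33 = 96.82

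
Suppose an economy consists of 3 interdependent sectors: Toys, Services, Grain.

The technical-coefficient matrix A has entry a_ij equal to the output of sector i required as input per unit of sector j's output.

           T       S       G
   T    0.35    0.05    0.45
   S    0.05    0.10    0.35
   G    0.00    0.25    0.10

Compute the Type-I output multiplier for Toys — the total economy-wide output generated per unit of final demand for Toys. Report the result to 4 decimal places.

I − A =
  [   0.65    -0.05    -0.45]
  [  -0.05     0.90    -0.35]
  [   0.00    -0.25     0.90]
Cofactors of I−A, C_ij = (−1)^(i+j)·(minor ij) (rows/columns in the sector order above):
  C_11 = (0.90)(0.90) − (-0.35)(-0.25) = 0.7225
  C_12 = −[(-0.05)(0.90) − (-0.35)(0.00)] = 0.0450
  C_13 = (-0.05)(-0.25) − (0.90)(0.00) = 0.0125
  C_21 = −[(-0.05)(0.90) − (-0.45)(-0.25)] = 0.1575
  C_22 = (0.65)(0.90) − (-0.45)(0.00) = 0.5850
  C_23 = −[(0.65)(-0.25) − (-0.05)(0.00)] = 0.1625
  C_31 = (-0.05)(-0.35) − (-0.45)(0.90) = 0.4225
  C_32 = −[(0.65)(-0.35) − (-0.45)(-0.05)] = 0.2500
  C_33 = (0.65)(0.90) − (-0.05)(-0.05) = 0.5825
det(I−A) = Σ_j (I−A)_1j·C_1j = (0.65)(0.7225) + (-0.05)(0.0450) + (-0.45)(0.0125) = 0.46175
adj(I−A) = Cᵀ =
  [ 0.7225   0.1575   0.4225]
  [ 0.0450   0.5850   0.2500]
  [ 0.0125   0.1625   0.5825]
(I − A)⁻¹ = adj(I−A) / det(I−A) ≈
  [   1.56470     0.34109     0.91500]
  [   0.09746     1.26692     0.54142]
  [   0.02707     0.35192     1.26151]
The output multiplier for sector j is the column-j sum of the Leontief inverse (I − A)⁻¹ = adj(I−A) / det(I−A).
Column T of adj(I−A): (0.7225, 0.0450, 0.0125); det(I−A) = 0.46175.
m_T = (0.7225 + 0.0450 + 0.0125) / 0.46175 = 0.78 / 0.46175 ≈ 1.6892.

m_T = 1.6892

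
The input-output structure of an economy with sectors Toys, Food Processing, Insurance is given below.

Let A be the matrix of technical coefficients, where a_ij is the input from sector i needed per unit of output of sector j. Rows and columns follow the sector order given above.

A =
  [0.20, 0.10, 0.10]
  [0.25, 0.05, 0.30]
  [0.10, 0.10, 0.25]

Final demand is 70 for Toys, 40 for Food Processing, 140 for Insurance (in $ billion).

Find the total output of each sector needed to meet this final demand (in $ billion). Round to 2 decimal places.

I − A =
  [   0.80    -0.10    -0.10]
  [  -0.25     0.95    -0.30]
  [  -0.10    -0.10     0.75]
Cofactors of I−A, C_ij = (−1)^(i+j)·(minor ij) (rows/columns in the sector order above):
  C_11 = (0.95)(0.75) − (-0.30)(-0.10) = 0.6825
  C_12 = −[(-0.25)(0.75) − (-0.30)(-0.10)] = 0.2175
  C_13 = (-0.25)(-0.10) − (0.95)(-0.10) = 0.1200
  C_21 = −[(-0.10)(0.75) − (-0.10)(-0.10)] = 0.0850
  C_22 = (0.80)(0.75) − (-0.10)(-0.10) = 0.5900
  C_23 = −[(0.80)(-0.10) − (-0.10)(-0.10)] = 0.0900
  C_31 = (-0.10)(-0.30) − (-0.10)(0.95) = 0.1250
  C_32 = −[(0.80)(-0.30) − (-0.10)(-0.25)] = 0.2650
  C_33 = (0.80)(0.95) − (-0.10)(-0.25) = 0.7350
det(I−A) = Σ_j (I−A)_1j·C_1j = (0.80)(0.6825) + (-0.10)(0.2175) + (-0.10)(0.1200) = 0.51225
adj(I−A) = Cᵀ =
  [ 0.6825   0.0850   0.1250]
  [ 0.2175   0.5900   0.2650]
  [ 0.1200   0.0900   0.7350]
(I − A)⁻¹ = adj(I−A) / det(I−A) ≈
  [   1.3324     0.1659     0.2440]
  [   0.4246     1.1518     0.5173]
  [   0.2343     0.1757     1.4348]
x = (I − A)⁻¹ d = adj(I−A)·d / det(I−A), with det(I−A) = 0.51225:
  x_1 = (0.6825·70 + 0.0850·40 + 0.1250·140) / 0.51225 = 68.675 / 0.51225 ≈ 134.07
  x_2 = (0.2175·70 + 0.5900·40 + 0.2650·140) / 0.51225 = 75.925 / 0.51225 ≈ 148.22
  x_3 = (0.1200·70 + 0.0900·40 + 0.7350·140) / 0.51225 = 114.90 / 0.51225 ≈ 224.30

x_1 = 134.07, x_2 = 148.22, x_3 = 224.30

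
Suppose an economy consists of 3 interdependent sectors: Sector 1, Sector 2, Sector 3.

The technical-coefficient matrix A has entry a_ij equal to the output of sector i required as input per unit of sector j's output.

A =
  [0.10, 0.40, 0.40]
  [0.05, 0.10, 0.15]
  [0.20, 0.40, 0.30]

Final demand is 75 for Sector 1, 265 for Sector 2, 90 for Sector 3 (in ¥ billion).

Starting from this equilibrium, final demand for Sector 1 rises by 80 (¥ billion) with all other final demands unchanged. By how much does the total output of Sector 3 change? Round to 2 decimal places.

I − A =
  [   0.90    -0.40    -0.40]
  [  -0.05     0.90    -0.15]
  [  -0.20    -0.40     0.70]
Cofactors of I−A, C_ij = (−1)^(i+j)·(minor ij) (rows/columns in the sector order above):
  C_11 = (0.90)(0.70) − (-0.15)(-0.40) = 0.5700
  C_12 = −[(-0.05)(0.70) − (-0.15)(-0.20)] = 0.0650
  C_13 = (-0.05)(-0.40) − (0.90)(-0.20) = 0.2000
  C_21 = −[(-0.40)(0.70) − (-0.40)(-0.40)] = 0.4400
  C_22 = (0.90)(0.70) − (-0.40)(-0.20) = 0.5500
  C_23 = −[(0.90)(-0.40) − (-0.40)(-0.20)] = 0.4400
  C_31 = (-0.40)(-0.15) − (-0.40)(0.90) = 0.4200
  C_32 = −[(0.90)(-0.15) − (-0.40)(-0.05)] = 0.1550
  C_33 = (0.90)(0.90) − (-0.40)(-0.05) = 0.7900
det(I−A) = Σ_j (I−A)_1j·C_1j = (0.90)(0.5700) + (-0.40)(0.0650) + (-0.40)(0.2000) = 0.4070
adj(I−A) = Cᵀ =
  [ 0.5700   0.4400   0.4200]
  [ 0.0650   0.5500   0.1550]
  [ 0.2000   0.4400   0.7900]
(I − A)⁻¹ = adj(I−A) / det(I−A) ≈
  [   1.4005     1.0811     1.0319]
  [   0.1597     1.3514     0.3808]
  [   0.4914     1.0811     1.9410]
Δx = (I − A)⁻¹ Δd with Δd having +80 in the Sector 1 component and 0 elsewhere.
So Δx_3 = L_31 · (+80), where L_31 = adj(I−A)_31 / det(I−A) = 0.2000 / 0.4070.
Δx_3 = 0.2000 × (+80) / 0.4070 = 16.00 / 0.4070 ≈ 39.31.

Δx_3 = 39.31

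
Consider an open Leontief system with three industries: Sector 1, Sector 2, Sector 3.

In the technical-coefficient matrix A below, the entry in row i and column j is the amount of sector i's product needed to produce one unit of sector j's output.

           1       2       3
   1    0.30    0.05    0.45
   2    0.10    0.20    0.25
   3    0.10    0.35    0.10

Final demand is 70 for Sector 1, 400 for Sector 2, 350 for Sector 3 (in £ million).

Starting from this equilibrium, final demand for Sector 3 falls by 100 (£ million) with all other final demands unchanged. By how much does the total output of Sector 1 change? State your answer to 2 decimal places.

Δx_1 = -96.69

I − A =
  [   0.70    -0.05    -0.45]
  [  -0.10     0.80    -0.25]
  [  -0.10    -0.35     0.90]
Cofactors of I−A, C_ij = (−1)^(i+j)·(minor ij) (rows/columns in the sector order above):
  C_11 = (0.80)(0.90) − (-0.25)(-0.35) = 0.6325
  C_12 = −[(-0.10)(0.90) − (-0.25)(-0.10)] = 0.1150
  C_13 = (-0.10)(-0.35) − (0.80)(-0.10) = 0.1150
  C_21 = −[(-0.05)(0.90) − (-0.45)(-0.35)] = 0.2025
  C_22 = (0.70)(0.90) − (-0.45)(-0.10) = 0.5850
  C_23 = −[(0.70)(-0.35) − (-0.05)(-0.10)] = 0.2500
  C_31 = (-0.05)(-0.25) − (-0.45)(0.80) = 0.3725
  C_32 = −[(0.70)(-0.25) − (-0.45)(-0.10)] = 0.2200
  C_33 = (0.70)(0.80) − (-0.05)(-0.10) = 0.5550
det(I−A) = Σ_j (I−A)_1j·C_1j = (0.70)(0.6325) + (-0.05)(0.1150) + (-0.45)(0.1150) = 0.38525
adj(I−A) = Cᵀ =
  [ 0.6325   0.2025   0.3725]
  [ 0.1150   0.5850   0.2200]
  [ 0.1150   0.2500   0.5550]
(I − A)⁻¹ = adj(I−A) / det(I−A) ≈
  [   1.6418     0.5256     0.9669]
  [   0.2985     1.5185     0.5711]
  [   0.2985     0.6489     1.4406]
Δx = (I − A)⁻¹ Δd with Δd having -100 in the Sector 3 component and 0 elsewhere.
So Δx_1 = L_13 · (-100), where L_13 = adj(I−A)_13 / det(I−A) = 0.3725 / 0.38525.
Δx_1 = 0.3725 × (-100) / 0.38525 = -37.25 / 0.38525 ≈ -96.69.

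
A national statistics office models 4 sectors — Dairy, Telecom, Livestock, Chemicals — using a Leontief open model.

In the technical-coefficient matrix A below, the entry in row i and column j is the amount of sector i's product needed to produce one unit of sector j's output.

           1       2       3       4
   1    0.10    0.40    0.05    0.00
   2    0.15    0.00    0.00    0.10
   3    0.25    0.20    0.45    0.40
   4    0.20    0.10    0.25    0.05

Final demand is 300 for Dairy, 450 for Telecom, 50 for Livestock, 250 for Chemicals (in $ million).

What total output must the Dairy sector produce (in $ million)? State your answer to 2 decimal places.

I − A =
  [   0.90    -0.40    -0.05     0.00]
  [  -0.15     1.00     0.00    -0.10]
  [  -0.25    -0.20     0.55    -0.40]
  [  -0.20    -0.10    -0.25     0.95]
Compute the cofactors C_ij = (−1)^(i+j)·(3×3 minor ij) of I−A; the adjugate is their transpose:
adj(I−A) = Cᵀ =
  [ 0.412000   0.180500   0.057000   0.043000]
  [ 0.080625   0.364375   0.030625   0.051250]
  [ 0.353500   0.334000   0.781000   0.364000]
  [ 0.188250   0.164250   0.220750   0.448000]
det(I−A) = Σ_j (I−A)_1j·C_1j = (0.90)(0.412000) + (-0.40)(0.080625) + (-0.05)(0.353500) + (0.00)(0.188250) = 0.320875
(I − A)⁻¹ = adj(I−A) / det(I−A) ≈
  [   1.2840     0.5625     0.1776     0.1340]
  [   0.2513     1.1356     0.0954     0.1597]
  [   1.1017     1.0409     2.4340     1.1344]
  [   0.5867     0.5119     0.6880     1.3962]
x = (I − A)⁻¹ d = adj(I−A)·d / det(I−A), with det(I−A) = 0.320875:
  x_1 = (0.412000·300 + 0.180500·450 + 0.057000·50 + 0.043000·250) / 0.320875 = 218.425 / 0.320875 ≈ 680.72
  x_2 = (0.080625·300 + 0.364375·450 + 0.030625·50 + 0.051250·250) / 0.320875 = 202.50 / 0.320875 ≈ 631.09
  x_3 = (0.353500·300 + 0.334000·450 + 0.781000·50 + 0.364000·250) / 0.320875 = 386.40 / 0.320875 ≈ 1204.21
  x_4 = (0.188250·300 + 0.164250·450 + 0.220750·50 + 0.448000·250) / 0.320875 = 253.425 / 0.320875 ≈ 789.79

x_1 = 680.72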